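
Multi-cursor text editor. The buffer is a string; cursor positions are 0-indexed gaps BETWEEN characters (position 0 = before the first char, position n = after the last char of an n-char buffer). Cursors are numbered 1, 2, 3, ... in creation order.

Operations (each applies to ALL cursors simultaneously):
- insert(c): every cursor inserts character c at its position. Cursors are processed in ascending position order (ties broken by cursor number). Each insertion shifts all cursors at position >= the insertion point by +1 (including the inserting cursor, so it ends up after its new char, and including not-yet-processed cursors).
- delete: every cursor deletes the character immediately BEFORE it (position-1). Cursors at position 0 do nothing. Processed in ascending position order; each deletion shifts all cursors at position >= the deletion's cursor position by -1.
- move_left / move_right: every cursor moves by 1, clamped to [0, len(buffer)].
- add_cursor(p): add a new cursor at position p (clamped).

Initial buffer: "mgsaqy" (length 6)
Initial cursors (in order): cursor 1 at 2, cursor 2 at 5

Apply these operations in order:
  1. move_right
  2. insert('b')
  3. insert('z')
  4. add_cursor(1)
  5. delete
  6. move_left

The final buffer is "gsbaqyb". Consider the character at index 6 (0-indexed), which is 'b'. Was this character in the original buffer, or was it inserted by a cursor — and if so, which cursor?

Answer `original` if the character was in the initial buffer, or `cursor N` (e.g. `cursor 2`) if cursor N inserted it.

Answer: cursor 2

Derivation:
After op 1 (move_right): buffer="mgsaqy" (len 6), cursors c1@3 c2@6, authorship ......
After op 2 (insert('b')): buffer="mgsbaqyb" (len 8), cursors c1@4 c2@8, authorship ...1...2
After op 3 (insert('z')): buffer="mgsbzaqybz" (len 10), cursors c1@5 c2@10, authorship ...11...22
After op 4 (add_cursor(1)): buffer="mgsbzaqybz" (len 10), cursors c3@1 c1@5 c2@10, authorship ...11...22
After op 5 (delete): buffer="gsbaqyb" (len 7), cursors c3@0 c1@3 c2@7, authorship ..1...2
After op 6 (move_left): buffer="gsbaqyb" (len 7), cursors c3@0 c1@2 c2@6, authorship ..1...2
Authorship (.=original, N=cursor N): . . 1 . . . 2
Index 6: author = 2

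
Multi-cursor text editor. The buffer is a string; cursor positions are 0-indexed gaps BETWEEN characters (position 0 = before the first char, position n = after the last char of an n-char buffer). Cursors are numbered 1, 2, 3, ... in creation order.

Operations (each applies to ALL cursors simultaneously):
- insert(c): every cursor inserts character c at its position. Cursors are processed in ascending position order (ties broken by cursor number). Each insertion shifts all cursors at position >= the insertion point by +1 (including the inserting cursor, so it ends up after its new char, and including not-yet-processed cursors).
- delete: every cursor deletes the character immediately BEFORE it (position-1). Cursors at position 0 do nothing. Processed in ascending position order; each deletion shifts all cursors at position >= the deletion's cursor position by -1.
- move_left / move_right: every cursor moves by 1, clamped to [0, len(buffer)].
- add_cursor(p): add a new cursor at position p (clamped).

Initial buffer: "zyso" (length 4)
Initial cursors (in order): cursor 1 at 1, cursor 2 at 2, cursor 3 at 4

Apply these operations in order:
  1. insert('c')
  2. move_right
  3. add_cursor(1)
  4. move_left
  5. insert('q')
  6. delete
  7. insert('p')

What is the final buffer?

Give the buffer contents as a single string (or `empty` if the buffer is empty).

After op 1 (insert('c')): buffer="zcycsoc" (len 7), cursors c1@2 c2@4 c3@7, authorship .1.2..3
After op 2 (move_right): buffer="zcycsoc" (len 7), cursors c1@3 c2@5 c3@7, authorship .1.2..3
After op 3 (add_cursor(1)): buffer="zcycsoc" (len 7), cursors c4@1 c1@3 c2@5 c3@7, authorship .1.2..3
After op 4 (move_left): buffer="zcycsoc" (len 7), cursors c4@0 c1@2 c2@4 c3@6, authorship .1.2..3
After op 5 (insert('q')): buffer="qzcqycqsoqc" (len 11), cursors c4@1 c1@4 c2@7 c3@10, authorship 4.11.22..33
After op 6 (delete): buffer="zcycsoc" (len 7), cursors c4@0 c1@2 c2@4 c3@6, authorship .1.2..3
After op 7 (insert('p')): buffer="pzcpycpsopc" (len 11), cursors c4@1 c1@4 c2@7 c3@10, authorship 4.11.22..33

Answer: pzcpycpsopc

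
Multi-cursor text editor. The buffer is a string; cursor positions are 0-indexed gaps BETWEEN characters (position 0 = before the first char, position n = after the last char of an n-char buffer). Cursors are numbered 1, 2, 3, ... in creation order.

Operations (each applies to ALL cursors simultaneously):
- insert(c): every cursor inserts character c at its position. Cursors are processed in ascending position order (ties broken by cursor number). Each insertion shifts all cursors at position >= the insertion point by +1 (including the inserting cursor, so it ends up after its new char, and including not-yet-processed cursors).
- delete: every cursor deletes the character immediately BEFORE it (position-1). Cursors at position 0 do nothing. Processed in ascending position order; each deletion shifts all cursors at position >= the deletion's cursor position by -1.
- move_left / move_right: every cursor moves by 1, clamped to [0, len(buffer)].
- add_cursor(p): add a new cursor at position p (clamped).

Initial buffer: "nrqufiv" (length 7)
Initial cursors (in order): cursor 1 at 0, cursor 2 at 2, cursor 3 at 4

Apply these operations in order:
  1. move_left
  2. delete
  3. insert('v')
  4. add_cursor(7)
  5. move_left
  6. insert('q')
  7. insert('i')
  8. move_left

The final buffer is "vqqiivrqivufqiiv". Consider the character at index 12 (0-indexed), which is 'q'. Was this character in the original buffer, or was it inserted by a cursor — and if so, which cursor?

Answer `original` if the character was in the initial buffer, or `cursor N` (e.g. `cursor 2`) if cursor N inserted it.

After op 1 (move_left): buffer="nrqufiv" (len 7), cursors c1@0 c2@1 c3@3, authorship .......
After op 2 (delete): buffer="rufiv" (len 5), cursors c1@0 c2@0 c3@1, authorship .....
After op 3 (insert('v')): buffer="vvrvufiv" (len 8), cursors c1@2 c2@2 c3@4, authorship 12.3....
After op 4 (add_cursor(7)): buffer="vvrvufiv" (len 8), cursors c1@2 c2@2 c3@4 c4@7, authorship 12.3....
After op 5 (move_left): buffer="vvrvufiv" (len 8), cursors c1@1 c2@1 c3@3 c4@6, authorship 12.3....
After op 6 (insert('q')): buffer="vqqvrqvufqiv" (len 12), cursors c1@3 c2@3 c3@6 c4@10, authorship 1122.33..4..
After op 7 (insert('i')): buffer="vqqiivrqivufqiiv" (len 16), cursors c1@5 c2@5 c3@9 c4@14, authorship 112122.333..44..
After op 8 (move_left): buffer="vqqiivrqivufqiiv" (len 16), cursors c1@4 c2@4 c3@8 c4@13, authorship 112122.333..44..
Authorship (.=original, N=cursor N): 1 1 2 1 2 2 . 3 3 3 . . 4 4 . .
Index 12: author = 4

Answer: cursor 4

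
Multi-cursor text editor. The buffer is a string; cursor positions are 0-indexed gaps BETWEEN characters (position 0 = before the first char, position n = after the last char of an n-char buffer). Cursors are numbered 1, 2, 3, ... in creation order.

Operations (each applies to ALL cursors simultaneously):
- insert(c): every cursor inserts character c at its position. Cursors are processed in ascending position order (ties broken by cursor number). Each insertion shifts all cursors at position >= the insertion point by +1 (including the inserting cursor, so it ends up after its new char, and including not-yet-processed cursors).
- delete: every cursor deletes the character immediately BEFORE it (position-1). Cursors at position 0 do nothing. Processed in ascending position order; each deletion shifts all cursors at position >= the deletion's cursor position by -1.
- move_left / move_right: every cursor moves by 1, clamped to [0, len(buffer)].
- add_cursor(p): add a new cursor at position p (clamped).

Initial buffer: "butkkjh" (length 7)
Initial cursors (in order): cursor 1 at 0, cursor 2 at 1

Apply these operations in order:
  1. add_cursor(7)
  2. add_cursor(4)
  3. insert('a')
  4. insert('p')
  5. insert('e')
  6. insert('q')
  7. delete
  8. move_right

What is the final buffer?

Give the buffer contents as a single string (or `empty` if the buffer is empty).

After op 1 (add_cursor(7)): buffer="butkkjh" (len 7), cursors c1@0 c2@1 c3@7, authorship .......
After op 2 (add_cursor(4)): buffer="butkkjh" (len 7), cursors c1@0 c2@1 c4@4 c3@7, authorship .......
After op 3 (insert('a')): buffer="abautkakjha" (len 11), cursors c1@1 c2@3 c4@7 c3@11, authorship 1.2...4...3
After op 4 (insert('p')): buffer="apbaputkapkjhap" (len 15), cursors c1@2 c2@5 c4@10 c3@15, authorship 11.22...44...33
After op 5 (insert('e')): buffer="apebapeutkapekjhape" (len 19), cursors c1@3 c2@7 c4@13 c3@19, authorship 111.222...444...333
After op 6 (insert('q')): buffer="apeqbapequtkapeqkjhapeq" (len 23), cursors c1@4 c2@9 c4@16 c3@23, authorship 1111.2222...4444...3333
After op 7 (delete): buffer="apebapeutkapekjhape" (len 19), cursors c1@3 c2@7 c4@13 c3@19, authorship 111.222...444...333
After op 8 (move_right): buffer="apebapeutkapekjhape" (len 19), cursors c1@4 c2@8 c4@14 c3@19, authorship 111.222...444...333

Answer: apebapeutkapekjhape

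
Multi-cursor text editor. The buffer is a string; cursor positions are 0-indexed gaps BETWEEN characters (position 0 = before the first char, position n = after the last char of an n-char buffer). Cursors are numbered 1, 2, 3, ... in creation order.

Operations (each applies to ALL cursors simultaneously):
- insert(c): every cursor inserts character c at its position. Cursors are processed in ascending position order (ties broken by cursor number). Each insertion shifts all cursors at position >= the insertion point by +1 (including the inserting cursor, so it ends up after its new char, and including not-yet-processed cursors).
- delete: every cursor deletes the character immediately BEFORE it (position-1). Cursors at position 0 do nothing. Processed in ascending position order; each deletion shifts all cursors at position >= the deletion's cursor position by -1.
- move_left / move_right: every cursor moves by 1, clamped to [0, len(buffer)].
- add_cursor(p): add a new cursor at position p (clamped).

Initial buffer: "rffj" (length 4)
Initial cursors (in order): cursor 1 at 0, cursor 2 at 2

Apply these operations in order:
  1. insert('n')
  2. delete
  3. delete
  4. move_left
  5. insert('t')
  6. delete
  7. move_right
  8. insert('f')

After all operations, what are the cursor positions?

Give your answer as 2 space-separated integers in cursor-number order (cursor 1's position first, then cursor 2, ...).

After op 1 (insert('n')): buffer="nrfnfj" (len 6), cursors c1@1 c2@4, authorship 1..2..
After op 2 (delete): buffer="rffj" (len 4), cursors c1@0 c2@2, authorship ....
After op 3 (delete): buffer="rfj" (len 3), cursors c1@0 c2@1, authorship ...
After op 4 (move_left): buffer="rfj" (len 3), cursors c1@0 c2@0, authorship ...
After op 5 (insert('t')): buffer="ttrfj" (len 5), cursors c1@2 c2@2, authorship 12...
After op 6 (delete): buffer="rfj" (len 3), cursors c1@0 c2@0, authorship ...
After op 7 (move_right): buffer="rfj" (len 3), cursors c1@1 c2@1, authorship ...
After op 8 (insert('f')): buffer="rfffj" (len 5), cursors c1@3 c2@3, authorship .12..

Answer: 3 3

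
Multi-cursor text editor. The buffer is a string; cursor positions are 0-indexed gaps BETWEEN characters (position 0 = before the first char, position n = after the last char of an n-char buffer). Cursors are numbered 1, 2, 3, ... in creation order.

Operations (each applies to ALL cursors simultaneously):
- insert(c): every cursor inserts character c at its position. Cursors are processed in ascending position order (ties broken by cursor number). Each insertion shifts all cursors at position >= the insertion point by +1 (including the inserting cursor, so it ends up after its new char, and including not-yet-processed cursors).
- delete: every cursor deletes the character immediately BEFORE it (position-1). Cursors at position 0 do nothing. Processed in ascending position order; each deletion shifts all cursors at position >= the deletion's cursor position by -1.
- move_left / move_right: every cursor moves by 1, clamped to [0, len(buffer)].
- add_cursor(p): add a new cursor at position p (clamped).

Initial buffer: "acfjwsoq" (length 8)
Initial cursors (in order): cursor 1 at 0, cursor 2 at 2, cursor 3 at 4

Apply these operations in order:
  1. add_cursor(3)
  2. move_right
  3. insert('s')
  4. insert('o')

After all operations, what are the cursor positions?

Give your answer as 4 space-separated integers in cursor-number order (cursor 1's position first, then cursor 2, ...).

After op 1 (add_cursor(3)): buffer="acfjwsoq" (len 8), cursors c1@0 c2@2 c4@3 c3@4, authorship ........
After op 2 (move_right): buffer="acfjwsoq" (len 8), cursors c1@1 c2@3 c4@4 c3@5, authorship ........
After op 3 (insert('s')): buffer="ascfsjswssoq" (len 12), cursors c1@2 c2@5 c4@7 c3@9, authorship .1..2.4.3...
After op 4 (insert('o')): buffer="asocfsojsowsosoq" (len 16), cursors c1@3 c2@7 c4@10 c3@13, authorship .11..22.44.33...

Answer: 3 7 13 10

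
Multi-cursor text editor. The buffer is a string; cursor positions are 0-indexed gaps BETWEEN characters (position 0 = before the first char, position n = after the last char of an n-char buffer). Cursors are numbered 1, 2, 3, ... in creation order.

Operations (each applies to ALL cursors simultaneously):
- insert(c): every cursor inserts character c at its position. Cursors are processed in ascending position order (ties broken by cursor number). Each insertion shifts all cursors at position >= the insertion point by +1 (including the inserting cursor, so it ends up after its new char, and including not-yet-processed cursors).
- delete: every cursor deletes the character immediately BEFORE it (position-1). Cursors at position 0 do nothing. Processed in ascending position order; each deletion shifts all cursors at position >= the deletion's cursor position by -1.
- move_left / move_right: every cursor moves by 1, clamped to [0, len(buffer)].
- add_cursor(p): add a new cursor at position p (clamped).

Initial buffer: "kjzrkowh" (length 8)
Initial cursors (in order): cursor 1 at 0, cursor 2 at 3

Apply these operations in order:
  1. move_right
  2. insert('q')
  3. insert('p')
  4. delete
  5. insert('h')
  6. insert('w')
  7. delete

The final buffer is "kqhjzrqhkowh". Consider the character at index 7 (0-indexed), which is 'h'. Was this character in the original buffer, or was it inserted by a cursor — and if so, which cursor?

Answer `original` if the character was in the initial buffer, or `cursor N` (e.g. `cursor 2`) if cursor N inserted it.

Answer: cursor 2

Derivation:
After op 1 (move_right): buffer="kjzrkowh" (len 8), cursors c1@1 c2@4, authorship ........
After op 2 (insert('q')): buffer="kqjzrqkowh" (len 10), cursors c1@2 c2@6, authorship .1...2....
After op 3 (insert('p')): buffer="kqpjzrqpkowh" (len 12), cursors c1@3 c2@8, authorship .11...22....
After op 4 (delete): buffer="kqjzrqkowh" (len 10), cursors c1@2 c2@6, authorship .1...2....
After op 5 (insert('h')): buffer="kqhjzrqhkowh" (len 12), cursors c1@3 c2@8, authorship .11...22....
After op 6 (insert('w')): buffer="kqhwjzrqhwkowh" (len 14), cursors c1@4 c2@10, authorship .111...222....
After op 7 (delete): buffer="kqhjzrqhkowh" (len 12), cursors c1@3 c2@8, authorship .11...22....
Authorship (.=original, N=cursor N): . 1 1 . . . 2 2 . . . .
Index 7: author = 2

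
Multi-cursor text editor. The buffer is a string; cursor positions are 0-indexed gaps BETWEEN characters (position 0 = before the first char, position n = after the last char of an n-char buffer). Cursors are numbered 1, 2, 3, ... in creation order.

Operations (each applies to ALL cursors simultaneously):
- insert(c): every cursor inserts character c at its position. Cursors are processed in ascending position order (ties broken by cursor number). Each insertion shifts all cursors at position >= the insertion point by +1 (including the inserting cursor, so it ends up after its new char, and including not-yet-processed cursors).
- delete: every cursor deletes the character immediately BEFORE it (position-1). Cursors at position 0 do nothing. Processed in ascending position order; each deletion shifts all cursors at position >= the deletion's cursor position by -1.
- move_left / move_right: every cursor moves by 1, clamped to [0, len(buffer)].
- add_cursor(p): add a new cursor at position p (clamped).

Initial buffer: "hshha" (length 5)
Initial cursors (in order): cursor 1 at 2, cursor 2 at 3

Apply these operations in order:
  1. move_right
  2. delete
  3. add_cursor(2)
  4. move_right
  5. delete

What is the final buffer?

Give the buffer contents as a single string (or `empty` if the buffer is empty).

Answer: empty

Derivation:
After op 1 (move_right): buffer="hshha" (len 5), cursors c1@3 c2@4, authorship .....
After op 2 (delete): buffer="hsa" (len 3), cursors c1@2 c2@2, authorship ...
After op 3 (add_cursor(2)): buffer="hsa" (len 3), cursors c1@2 c2@2 c3@2, authorship ...
After op 4 (move_right): buffer="hsa" (len 3), cursors c1@3 c2@3 c3@3, authorship ...
After op 5 (delete): buffer="" (len 0), cursors c1@0 c2@0 c3@0, authorship 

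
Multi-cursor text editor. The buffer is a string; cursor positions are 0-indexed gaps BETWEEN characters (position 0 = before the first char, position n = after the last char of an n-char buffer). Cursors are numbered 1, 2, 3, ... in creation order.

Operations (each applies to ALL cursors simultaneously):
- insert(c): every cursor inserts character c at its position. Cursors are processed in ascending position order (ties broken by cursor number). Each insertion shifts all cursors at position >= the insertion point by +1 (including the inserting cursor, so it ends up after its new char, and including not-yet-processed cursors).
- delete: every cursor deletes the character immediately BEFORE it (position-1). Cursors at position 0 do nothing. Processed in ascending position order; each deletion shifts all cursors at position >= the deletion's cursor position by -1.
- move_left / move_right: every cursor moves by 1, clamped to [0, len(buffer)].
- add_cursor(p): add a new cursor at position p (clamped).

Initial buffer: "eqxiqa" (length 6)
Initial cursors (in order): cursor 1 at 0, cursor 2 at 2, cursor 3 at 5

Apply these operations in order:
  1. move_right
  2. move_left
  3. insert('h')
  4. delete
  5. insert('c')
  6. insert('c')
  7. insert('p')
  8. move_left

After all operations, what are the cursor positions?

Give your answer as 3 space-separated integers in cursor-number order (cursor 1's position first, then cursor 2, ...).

Answer: 2 7 13

Derivation:
After op 1 (move_right): buffer="eqxiqa" (len 6), cursors c1@1 c2@3 c3@6, authorship ......
After op 2 (move_left): buffer="eqxiqa" (len 6), cursors c1@0 c2@2 c3@5, authorship ......
After op 3 (insert('h')): buffer="heqhxiqha" (len 9), cursors c1@1 c2@4 c3@8, authorship 1..2...3.
After op 4 (delete): buffer="eqxiqa" (len 6), cursors c1@0 c2@2 c3@5, authorship ......
After op 5 (insert('c')): buffer="ceqcxiqca" (len 9), cursors c1@1 c2@4 c3@8, authorship 1..2...3.
After op 6 (insert('c')): buffer="cceqccxiqcca" (len 12), cursors c1@2 c2@6 c3@11, authorship 11..22...33.
After op 7 (insert('p')): buffer="ccpeqccpxiqccpa" (len 15), cursors c1@3 c2@8 c3@14, authorship 111..222...333.
After op 8 (move_left): buffer="ccpeqccpxiqccpa" (len 15), cursors c1@2 c2@7 c3@13, authorship 111..222...333.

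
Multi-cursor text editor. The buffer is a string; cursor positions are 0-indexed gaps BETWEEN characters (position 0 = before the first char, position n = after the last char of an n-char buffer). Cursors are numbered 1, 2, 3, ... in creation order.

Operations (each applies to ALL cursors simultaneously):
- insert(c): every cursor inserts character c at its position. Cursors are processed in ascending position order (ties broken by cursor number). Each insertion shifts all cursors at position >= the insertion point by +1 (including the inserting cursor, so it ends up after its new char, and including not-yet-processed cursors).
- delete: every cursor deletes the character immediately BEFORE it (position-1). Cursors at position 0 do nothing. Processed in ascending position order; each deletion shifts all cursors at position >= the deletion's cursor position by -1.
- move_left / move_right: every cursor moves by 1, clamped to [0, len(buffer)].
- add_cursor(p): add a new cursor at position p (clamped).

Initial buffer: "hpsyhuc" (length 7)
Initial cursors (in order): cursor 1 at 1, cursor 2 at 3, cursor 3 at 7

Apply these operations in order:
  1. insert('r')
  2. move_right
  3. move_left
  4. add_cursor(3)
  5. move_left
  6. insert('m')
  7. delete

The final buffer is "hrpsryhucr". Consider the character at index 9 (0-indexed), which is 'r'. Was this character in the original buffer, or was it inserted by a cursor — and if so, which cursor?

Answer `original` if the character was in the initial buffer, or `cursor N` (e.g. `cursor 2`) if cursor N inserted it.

Answer: cursor 3

Derivation:
After op 1 (insert('r')): buffer="hrpsryhucr" (len 10), cursors c1@2 c2@5 c3@10, authorship .1..2....3
After op 2 (move_right): buffer="hrpsryhucr" (len 10), cursors c1@3 c2@6 c3@10, authorship .1..2....3
After op 3 (move_left): buffer="hrpsryhucr" (len 10), cursors c1@2 c2@5 c3@9, authorship .1..2....3
After op 4 (add_cursor(3)): buffer="hrpsryhucr" (len 10), cursors c1@2 c4@3 c2@5 c3@9, authorship .1..2....3
After op 5 (move_left): buffer="hrpsryhucr" (len 10), cursors c1@1 c4@2 c2@4 c3@8, authorship .1..2....3
After op 6 (insert('m')): buffer="hmrmpsmryhumcr" (len 14), cursors c1@2 c4@4 c2@7 c3@12, authorship .114..22...3.3
After op 7 (delete): buffer="hrpsryhucr" (len 10), cursors c1@1 c4@2 c2@4 c3@8, authorship .1..2....3
Authorship (.=original, N=cursor N): . 1 . . 2 . . . . 3
Index 9: author = 3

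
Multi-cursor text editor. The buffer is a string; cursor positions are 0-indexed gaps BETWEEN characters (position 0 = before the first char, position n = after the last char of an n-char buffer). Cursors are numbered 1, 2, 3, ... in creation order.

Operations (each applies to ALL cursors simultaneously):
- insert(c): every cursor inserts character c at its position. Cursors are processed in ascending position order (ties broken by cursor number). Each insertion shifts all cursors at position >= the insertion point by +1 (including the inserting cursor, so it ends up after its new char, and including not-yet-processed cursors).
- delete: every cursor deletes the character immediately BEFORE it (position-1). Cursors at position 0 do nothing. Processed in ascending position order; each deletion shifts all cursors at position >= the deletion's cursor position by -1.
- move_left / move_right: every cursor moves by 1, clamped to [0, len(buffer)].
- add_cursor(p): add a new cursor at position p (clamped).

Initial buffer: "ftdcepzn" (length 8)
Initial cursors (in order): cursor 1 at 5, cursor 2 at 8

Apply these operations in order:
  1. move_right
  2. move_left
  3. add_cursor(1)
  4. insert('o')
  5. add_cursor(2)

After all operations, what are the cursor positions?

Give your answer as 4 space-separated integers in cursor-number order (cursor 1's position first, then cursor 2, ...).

Answer: 7 10 2 2

Derivation:
After op 1 (move_right): buffer="ftdcepzn" (len 8), cursors c1@6 c2@8, authorship ........
After op 2 (move_left): buffer="ftdcepzn" (len 8), cursors c1@5 c2@7, authorship ........
After op 3 (add_cursor(1)): buffer="ftdcepzn" (len 8), cursors c3@1 c1@5 c2@7, authorship ........
After op 4 (insert('o')): buffer="fotdceopzon" (len 11), cursors c3@2 c1@7 c2@10, authorship .3....1..2.
After op 5 (add_cursor(2)): buffer="fotdceopzon" (len 11), cursors c3@2 c4@2 c1@7 c2@10, authorship .3....1..2.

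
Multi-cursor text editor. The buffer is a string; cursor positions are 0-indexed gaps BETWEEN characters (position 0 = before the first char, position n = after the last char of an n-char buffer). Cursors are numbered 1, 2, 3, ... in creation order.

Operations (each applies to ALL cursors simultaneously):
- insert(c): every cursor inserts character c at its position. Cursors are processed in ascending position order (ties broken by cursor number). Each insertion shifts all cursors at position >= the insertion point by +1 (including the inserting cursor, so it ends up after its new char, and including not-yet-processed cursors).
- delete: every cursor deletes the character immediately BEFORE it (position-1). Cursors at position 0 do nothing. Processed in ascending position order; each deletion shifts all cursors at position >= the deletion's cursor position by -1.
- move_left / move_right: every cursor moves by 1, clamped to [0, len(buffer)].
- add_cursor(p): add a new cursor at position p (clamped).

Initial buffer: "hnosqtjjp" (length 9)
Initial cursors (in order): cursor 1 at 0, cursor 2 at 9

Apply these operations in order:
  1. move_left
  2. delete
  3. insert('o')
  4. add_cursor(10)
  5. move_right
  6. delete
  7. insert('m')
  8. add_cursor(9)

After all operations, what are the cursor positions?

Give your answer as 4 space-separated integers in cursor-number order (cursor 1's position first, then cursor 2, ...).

After op 1 (move_left): buffer="hnosqtjjp" (len 9), cursors c1@0 c2@8, authorship .........
After op 2 (delete): buffer="hnosqtjp" (len 8), cursors c1@0 c2@7, authorship ........
After op 3 (insert('o')): buffer="ohnosqtjop" (len 10), cursors c1@1 c2@9, authorship 1.......2.
After op 4 (add_cursor(10)): buffer="ohnosqtjop" (len 10), cursors c1@1 c2@9 c3@10, authorship 1.......2.
After op 5 (move_right): buffer="ohnosqtjop" (len 10), cursors c1@2 c2@10 c3@10, authorship 1.......2.
After op 6 (delete): buffer="onosqtj" (len 7), cursors c1@1 c2@7 c3@7, authorship 1......
After op 7 (insert('m')): buffer="omnosqtjmm" (len 10), cursors c1@2 c2@10 c3@10, authorship 11......23
After op 8 (add_cursor(9)): buffer="omnosqtjmm" (len 10), cursors c1@2 c4@9 c2@10 c3@10, authorship 11......23

Answer: 2 10 10 9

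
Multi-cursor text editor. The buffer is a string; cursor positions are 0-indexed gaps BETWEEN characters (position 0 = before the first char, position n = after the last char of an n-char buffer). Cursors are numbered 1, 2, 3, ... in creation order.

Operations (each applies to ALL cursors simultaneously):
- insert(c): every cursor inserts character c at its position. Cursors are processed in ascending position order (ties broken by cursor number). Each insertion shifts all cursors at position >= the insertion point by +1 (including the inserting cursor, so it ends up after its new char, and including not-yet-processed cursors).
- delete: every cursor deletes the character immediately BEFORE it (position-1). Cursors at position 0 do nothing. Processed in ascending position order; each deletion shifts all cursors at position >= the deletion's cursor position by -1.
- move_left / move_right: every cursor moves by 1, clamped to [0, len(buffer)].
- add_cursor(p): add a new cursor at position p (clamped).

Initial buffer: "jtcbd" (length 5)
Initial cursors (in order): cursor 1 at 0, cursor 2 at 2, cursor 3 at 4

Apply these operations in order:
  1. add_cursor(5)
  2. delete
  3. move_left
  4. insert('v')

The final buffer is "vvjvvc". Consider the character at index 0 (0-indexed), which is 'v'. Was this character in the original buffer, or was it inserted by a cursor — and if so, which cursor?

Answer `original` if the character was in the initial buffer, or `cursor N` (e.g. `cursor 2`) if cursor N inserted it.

Answer: cursor 1

Derivation:
After op 1 (add_cursor(5)): buffer="jtcbd" (len 5), cursors c1@0 c2@2 c3@4 c4@5, authorship .....
After op 2 (delete): buffer="jc" (len 2), cursors c1@0 c2@1 c3@2 c4@2, authorship ..
After op 3 (move_left): buffer="jc" (len 2), cursors c1@0 c2@0 c3@1 c4@1, authorship ..
After op 4 (insert('v')): buffer="vvjvvc" (len 6), cursors c1@2 c2@2 c3@5 c4@5, authorship 12.34.
Authorship (.=original, N=cursor N): 1 2 . 3 4 .
Index 0: author = 1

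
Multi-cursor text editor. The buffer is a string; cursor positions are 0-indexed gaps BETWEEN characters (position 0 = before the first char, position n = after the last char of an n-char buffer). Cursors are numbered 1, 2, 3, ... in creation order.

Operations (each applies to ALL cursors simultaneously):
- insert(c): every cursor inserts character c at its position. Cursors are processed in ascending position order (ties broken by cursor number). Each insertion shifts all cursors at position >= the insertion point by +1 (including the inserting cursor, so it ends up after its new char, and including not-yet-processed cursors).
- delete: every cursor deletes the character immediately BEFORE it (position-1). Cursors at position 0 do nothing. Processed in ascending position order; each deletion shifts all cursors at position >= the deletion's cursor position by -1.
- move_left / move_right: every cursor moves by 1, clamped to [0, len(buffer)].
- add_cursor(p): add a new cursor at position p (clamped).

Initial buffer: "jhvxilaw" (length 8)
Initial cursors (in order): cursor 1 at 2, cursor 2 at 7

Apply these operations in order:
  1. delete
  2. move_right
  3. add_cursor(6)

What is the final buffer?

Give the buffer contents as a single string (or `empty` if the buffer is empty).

After op 1 (delete): buffer="jvxilw" (len 6), cursors c1@1 c2@5, authorship ......
After op 2 (move_right): buffer="jvxilw" (len 6), cursors c1@2 c2@6, authorship ......
After op 3 (add_cursor(6)): buffer="jvxilw" (len 6), cursors c1@2 c2@6 c3@6, authorship ......

Answer: jvxilw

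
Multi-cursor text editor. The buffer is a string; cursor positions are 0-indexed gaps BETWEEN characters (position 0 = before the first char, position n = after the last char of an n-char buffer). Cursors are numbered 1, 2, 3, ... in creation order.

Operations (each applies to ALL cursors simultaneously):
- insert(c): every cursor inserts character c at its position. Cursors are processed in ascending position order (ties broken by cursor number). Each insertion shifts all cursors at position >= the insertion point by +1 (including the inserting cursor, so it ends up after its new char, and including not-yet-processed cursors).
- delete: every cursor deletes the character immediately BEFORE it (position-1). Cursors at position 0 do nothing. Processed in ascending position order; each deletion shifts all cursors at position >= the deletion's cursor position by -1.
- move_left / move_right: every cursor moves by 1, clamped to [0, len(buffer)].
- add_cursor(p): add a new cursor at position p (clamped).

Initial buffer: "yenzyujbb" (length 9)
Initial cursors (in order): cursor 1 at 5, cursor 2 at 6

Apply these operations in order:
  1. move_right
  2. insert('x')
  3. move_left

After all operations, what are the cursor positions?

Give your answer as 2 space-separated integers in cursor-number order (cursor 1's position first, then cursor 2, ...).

Answer: 6 8

Derivation:
After op 1 (move_right): buffer="yenzyujbb" (len 9), cursors c1@6 c2@7, authorship .........
After op 2 (insert('x')): buffer="yenzyuxjxbb" (len 11), cursors c1@7 c2@9, authorship ......1.2..
After op 3 (move_left): buffer="yenzyuxjxbb" (len 11), cursors c1@6 c2@8, authorship ......1.2..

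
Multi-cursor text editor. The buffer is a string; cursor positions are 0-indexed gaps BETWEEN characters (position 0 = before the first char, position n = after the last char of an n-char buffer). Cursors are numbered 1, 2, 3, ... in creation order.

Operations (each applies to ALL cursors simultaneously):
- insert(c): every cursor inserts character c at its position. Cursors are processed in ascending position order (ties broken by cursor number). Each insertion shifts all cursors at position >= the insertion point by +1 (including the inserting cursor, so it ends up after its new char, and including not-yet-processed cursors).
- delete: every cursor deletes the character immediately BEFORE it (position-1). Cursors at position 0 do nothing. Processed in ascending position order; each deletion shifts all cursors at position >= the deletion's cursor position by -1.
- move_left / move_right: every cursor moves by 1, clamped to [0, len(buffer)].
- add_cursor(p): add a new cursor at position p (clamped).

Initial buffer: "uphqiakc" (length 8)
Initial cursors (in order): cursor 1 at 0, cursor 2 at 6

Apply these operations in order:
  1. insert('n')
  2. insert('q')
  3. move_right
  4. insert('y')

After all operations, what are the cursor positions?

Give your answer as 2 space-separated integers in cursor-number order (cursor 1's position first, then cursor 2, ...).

After op 1 (insert('n')): buffer="nuphqiankc" (len 10), cursors c1@1 c2@8, authorship 1......2..
After op 2 (insert('q')): buffer="nquphqianqkc" (len 12), cursors c1@2 c2@10, authorship 11......22..
After op 3 (move_right): buffer="nquphqianqkc" (len 12), cursors c1@3 c2@11, authorship 11......22..
After op 4 (insert('y')): buffer="nquyphqianqkyc" (len 14), cursors c1@4 c2@13, authorship 11.1.....22.2.

Answer: 4 13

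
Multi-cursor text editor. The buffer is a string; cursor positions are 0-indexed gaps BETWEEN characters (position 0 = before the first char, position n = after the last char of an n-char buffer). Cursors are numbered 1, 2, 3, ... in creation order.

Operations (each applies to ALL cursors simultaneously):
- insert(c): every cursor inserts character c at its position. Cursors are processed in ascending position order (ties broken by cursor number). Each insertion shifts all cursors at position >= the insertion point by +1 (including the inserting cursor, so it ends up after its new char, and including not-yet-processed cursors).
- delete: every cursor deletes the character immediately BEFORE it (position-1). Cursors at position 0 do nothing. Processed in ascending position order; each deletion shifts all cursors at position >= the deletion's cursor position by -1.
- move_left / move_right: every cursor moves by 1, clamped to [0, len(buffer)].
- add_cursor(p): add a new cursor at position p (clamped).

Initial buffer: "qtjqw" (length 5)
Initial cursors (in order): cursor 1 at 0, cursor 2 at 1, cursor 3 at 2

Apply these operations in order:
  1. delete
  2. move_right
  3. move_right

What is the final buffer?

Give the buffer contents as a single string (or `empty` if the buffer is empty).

After op 1 (delete): buffer="jqw" (len 3), cursors c1@0 c2@0 c3@0, authorship ...
After op 2 (move_right): buffer="jqw" (len 3), cursors c1@1 c2@1 c3@1, authorship ...
After op 3 (move_right): buffer="jqw" (len 3), cursors c1@2 c2@2 c3@2, authorship ...

Answer: jqw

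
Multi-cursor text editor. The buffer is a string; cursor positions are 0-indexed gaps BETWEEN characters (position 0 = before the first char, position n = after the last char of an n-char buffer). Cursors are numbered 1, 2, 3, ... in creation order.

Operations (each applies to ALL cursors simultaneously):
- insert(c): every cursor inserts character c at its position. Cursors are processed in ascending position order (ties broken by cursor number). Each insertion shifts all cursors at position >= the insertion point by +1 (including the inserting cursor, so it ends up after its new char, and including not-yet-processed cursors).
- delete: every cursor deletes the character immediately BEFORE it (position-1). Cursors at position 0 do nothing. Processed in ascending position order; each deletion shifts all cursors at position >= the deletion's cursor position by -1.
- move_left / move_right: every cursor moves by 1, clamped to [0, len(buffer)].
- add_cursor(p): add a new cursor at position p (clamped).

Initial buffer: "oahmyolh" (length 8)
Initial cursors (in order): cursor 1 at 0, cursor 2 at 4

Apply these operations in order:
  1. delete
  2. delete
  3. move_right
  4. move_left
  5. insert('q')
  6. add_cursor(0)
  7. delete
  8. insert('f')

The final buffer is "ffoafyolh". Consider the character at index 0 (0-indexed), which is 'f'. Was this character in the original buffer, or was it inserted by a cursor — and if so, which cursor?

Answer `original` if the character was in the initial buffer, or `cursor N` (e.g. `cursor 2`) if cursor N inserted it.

After op 1 (delete): buffer="oahyolh" (len 7), cursors c1@0 c2@3, authorship .......
After op 2 (delete): buffer="oayolh" (len 6), cursors c1@0 c2@2, authorship ......
After op 3 (move_right): buffer="oayolh" (len 6), cursors c1@1 c2@3, authorship ......
After op 4 (move_left): buffer="oayolh" (len 6), cursors c1@0 c2@2, authorship ......
After op 5 (insert('q')): buffer="qoaqyolh" (len 8), cursors c1@1 c2@4, authorship 1..2....
After op 6 (add_cursor(0)): buffer="qoaqyolh" (len 8), cursors c3@0 c1@1 c2@4, authorship 1..2....
After op 7 (delete): buffer="oayolh" (len 6), cursors c1@0 c3@0 c2@2, authorship ......
After op 8 (insert('f')): buffer="ffoafyolh" (len 9), cursors c1@2 c3@2 c2@5, authorship 13..2....
Authorship (.=original, N=cursor N): 1 3 . . 2 . . . .
Index 0: author = 1

Answer: cursor 1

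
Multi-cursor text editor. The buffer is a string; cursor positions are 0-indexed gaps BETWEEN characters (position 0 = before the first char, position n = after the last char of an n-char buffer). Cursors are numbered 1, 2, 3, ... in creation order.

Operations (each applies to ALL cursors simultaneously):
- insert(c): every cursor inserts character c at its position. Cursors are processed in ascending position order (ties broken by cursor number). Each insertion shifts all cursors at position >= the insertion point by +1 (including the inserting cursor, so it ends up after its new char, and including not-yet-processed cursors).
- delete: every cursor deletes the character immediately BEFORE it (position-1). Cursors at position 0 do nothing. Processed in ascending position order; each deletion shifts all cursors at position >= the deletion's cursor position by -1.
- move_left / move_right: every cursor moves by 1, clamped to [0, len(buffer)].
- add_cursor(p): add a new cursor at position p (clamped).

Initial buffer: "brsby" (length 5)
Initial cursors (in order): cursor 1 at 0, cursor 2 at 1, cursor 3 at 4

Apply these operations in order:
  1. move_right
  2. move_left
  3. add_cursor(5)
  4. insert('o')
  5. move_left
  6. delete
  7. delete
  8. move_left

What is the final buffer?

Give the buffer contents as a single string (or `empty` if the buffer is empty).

After op 1 (move_right): buffer="brsby" (len 5), cursors c1@1 c2@2 c3@5, authorship .....
After op 2 (move_left): buffer="brsby" (len 5), cursors c1@0 c2@1 c3@4, authorship .....
After op 3 (add_cursor(5)): buffer="brsby" (len 5), cursors c1@0 c2@1 c3@4 c4@5, authorship .....
After op 4 (insert('o')): buffer="oborsboyo" (len 9), cursors c1@1 c2@3 c3@7 c4@9, authorship 1.2...3.4
After op 5 (move_left): buffer="oborsboyo" (len 9), cursors c1@0 c2@2 c3@6 c4@8, authorship 1.2...3.4
After op 6 (delete): buffer="oorsoo" (len 6), cursors c1@0 c2@1 c3@4 c4@5, authorship 12..34
After op 7 (delete): buffer="oro" (len 3), cursors c1@0 c2@0 c3@2 c4@2, authorship 2.4
After op 8 (move_left): buffer="oro" (len 3), cursors c1@0 c2@0 c3@1 c4@1, authorship 2.4

Answer: oro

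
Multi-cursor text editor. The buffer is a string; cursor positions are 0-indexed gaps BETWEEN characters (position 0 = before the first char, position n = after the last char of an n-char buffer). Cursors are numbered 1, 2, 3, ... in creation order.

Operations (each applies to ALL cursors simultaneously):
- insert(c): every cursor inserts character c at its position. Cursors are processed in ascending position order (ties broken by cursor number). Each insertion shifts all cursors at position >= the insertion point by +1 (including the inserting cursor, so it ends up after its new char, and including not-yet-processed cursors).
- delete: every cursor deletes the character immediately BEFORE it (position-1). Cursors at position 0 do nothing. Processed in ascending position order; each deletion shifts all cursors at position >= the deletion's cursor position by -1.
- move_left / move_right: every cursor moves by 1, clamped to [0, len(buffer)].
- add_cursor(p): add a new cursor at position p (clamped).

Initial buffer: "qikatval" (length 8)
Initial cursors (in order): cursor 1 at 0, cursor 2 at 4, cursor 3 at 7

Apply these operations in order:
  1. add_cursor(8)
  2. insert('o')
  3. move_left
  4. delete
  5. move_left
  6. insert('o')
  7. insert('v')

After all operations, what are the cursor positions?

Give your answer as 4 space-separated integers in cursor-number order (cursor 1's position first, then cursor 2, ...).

Answer: 2 7 12 15

Derivation:
After op 1 (add_cursor(8)): buffer="qikatval" (len 8), cursors c1@0 c2@4 c3@7 c4@8, authorship ........
After op 2 (insert('o')): buffer="oqikaotvaolo" (len 12), cursors c1@1 c2@6 c3@10 c4@12, authorship 1....2...3.4
After op 3 (move_left): buffer="oqikaotvaolo" (len 12), cursors c1@0 c2@5 c3@9 c4@11, authorship 1....2...3.4
After op 4 (delete): buffer="oqikotvoo" (len 9), cursors c1@0 c2@4 c3@7 c4@8, authorship 1...2..34
After op 5 (move_left): buffer="oqikotvoo" (len 9), cursors c1@0 c2@3 c3@6 c4@7, authorship 1...2..34
After op 6 (insert('o')): buffer="ooqiokotovooo" (len 13), cursors c1@1 c2@5 c3@9 c4@11, authorship 11..2.2.3.434
After op 7 (insert('v')): buffer="ovoqiovkotovvovoo" (len 17), cursors c1@2 c2@7 c3@12 c4@15, authorship 111..22.2.33.4434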